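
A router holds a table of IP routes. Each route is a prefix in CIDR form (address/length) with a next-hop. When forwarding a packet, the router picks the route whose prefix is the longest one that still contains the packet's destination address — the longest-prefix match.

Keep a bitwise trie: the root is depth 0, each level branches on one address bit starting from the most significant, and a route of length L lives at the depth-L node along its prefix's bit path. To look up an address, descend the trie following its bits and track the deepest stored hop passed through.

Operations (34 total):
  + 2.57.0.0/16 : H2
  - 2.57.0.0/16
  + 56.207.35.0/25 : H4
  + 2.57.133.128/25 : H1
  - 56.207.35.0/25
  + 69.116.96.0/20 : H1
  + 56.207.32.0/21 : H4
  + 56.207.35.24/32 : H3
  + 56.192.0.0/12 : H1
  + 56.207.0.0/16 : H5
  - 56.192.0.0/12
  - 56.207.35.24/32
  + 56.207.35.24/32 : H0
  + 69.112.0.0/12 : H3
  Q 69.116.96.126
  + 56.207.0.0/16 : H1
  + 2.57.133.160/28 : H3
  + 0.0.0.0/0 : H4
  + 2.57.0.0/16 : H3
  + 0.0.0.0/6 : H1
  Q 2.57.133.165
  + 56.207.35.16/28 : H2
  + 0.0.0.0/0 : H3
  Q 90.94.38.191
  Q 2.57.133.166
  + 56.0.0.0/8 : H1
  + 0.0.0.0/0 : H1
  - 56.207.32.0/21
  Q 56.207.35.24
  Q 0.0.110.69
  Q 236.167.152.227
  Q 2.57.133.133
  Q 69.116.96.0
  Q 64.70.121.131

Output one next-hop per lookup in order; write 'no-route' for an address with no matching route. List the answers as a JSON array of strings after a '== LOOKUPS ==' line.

Apply in order:
  + 2.57.0.0/16 (H2) depth=16
  - 2.57.0.0/16 clear@16
  + 56.207.35.0/25 (H4) depth=25
  + 2.57.133.128/25 (H1) depth=25
  - 56.207.35.0/25 clear@25
  + 69.116.96.0/20 (H1) depth=20
  + 56.207.32.0/21 (H4) depth=21
  + 56.207.35.24/32 (H3) depth=32
  + 56.192.0.0/12 (H1) depth=12
  + 56.207.0.0/16 (H5) depth=16
  - 56.192.0.0/12 clear@12
  - 56.207.35.24/32 clear@32
  + 56.207.35.24/32 (H0) depth=32
  + 69.112.0.0/12 (H3) depth=12
  ? 69.116.96.126  path d0:-→d1:-→d2:-→d3:-→d4:-→d5:-→d6:-→d7:-→d8:-→d9:-→d10:-→d11:-→d12:H3→d13:-→d14:-→d15:-→d16:-→d17:-→d18:-→d19:-→d20:H1  best=H1
  + 56.207.0.0/16 (H1) depth=16
  + 2.57.133.160/28 (H3) depth=28
  + 0.0.0.0/0 (H4) depth=0
  + 2.57.0.0/16 (H3) depth=16
  + 0.0.0.0/6 (H1) depth=6
  ? 2.57.133.165  path d0:H4→d1:-→d2:-→d3:-→d4:-→d5:-→d6:H1→d7:-→d8:-→d9:-→d10:-→d11:-→d12:-→d13:-→d14:-→d15:-→d16:H3→d17:-→d18:-→d19:-→d20:-→d21:-→d22:-→d23:-→d24:-→d25:H1→d26:-→d27:-→d28:H3  best=H3
  + 56.207.35.16/28 (H2) depth=28
  + 0.0.0.0/0 (H3) depth=0
  ? 90.94.38.191  path d0:H3→d1:-→d2:-→d3:-  best=H3
  ? 2.57.133.166  path d0:H3→d1:-→d2:-→d3:-→d4:-→d5:-→d6:H1→d7:-→d8:-→d9:-→d10:-→d11:-→d12:-→d13:-→d14:-→d15:-→d16:H3→d17:-→d18:-→d19:-→d20:-→d21:-→d22:-→d23:-→d24:-→d25:H1→d26:-→d27:-→d28:H3  best=H3
  + 56.0.0.0/8 (H1) depth=8
  + 0.0.0.0/0 (H1) depth=0
  - 56.207.32.0/21 clear@21
  ? 56.207.35.24  path d0:H1→d1:-→d2:-→d3:-→d4:-→d5:-→d6:-→d7:-→d8:H1→d9:-→d10:-→d11:-→d12:-→d13:-→d14:-→d15:-→d16:H1→d17:-→d18:-→d19:-→d20:-→d21:-→d22:-→d23:-→d24:-→d25:-→d26:-→d27:-→d28:H2→d29:-→d30:-→d31:-→d32:H0  best=H0
  ? 0.0.110.69  path d0:H1→d1:-→d2:-→d3:-→d4:-→d5:-→d6:H1  best=H1
  ? 236.167.152.227  path d0:H1  best=H1
  ? 2.57.133.133  path d0:H1→d1:-→d2:-→d3:-→d4:-→d5:-→d6:H1→d7:-→d8:-→d9:-→d10:-→d11:-→d12:-→d13:-→d14:-→d15:-→d16:H3→d17:-→d18:-→d19:-→d20:-→d21:-→d22:-→d23:-→d24:-→d25:H1→d26:-  best=H1
  ? 69.116.96.0  path d0:H1→d1:-→d2:-→d3:-→d4:-→d5:-→d6:-→d7:-→d8:-→d9:-→d10:-→d11:-→d12:H3→d13:-→d14:-→d15:-→d16:-→d17:-→d18:-→d19:-→d20:H1  best=H1
  ? 64.70.121.131  path d0:H1→d1:-→d2:-→d3:-→d4:-→d5:-  best=H1

== LOOKUPS ==
["H1","H3","H3","H3","H0","H1","H1","H1","H1","H1"]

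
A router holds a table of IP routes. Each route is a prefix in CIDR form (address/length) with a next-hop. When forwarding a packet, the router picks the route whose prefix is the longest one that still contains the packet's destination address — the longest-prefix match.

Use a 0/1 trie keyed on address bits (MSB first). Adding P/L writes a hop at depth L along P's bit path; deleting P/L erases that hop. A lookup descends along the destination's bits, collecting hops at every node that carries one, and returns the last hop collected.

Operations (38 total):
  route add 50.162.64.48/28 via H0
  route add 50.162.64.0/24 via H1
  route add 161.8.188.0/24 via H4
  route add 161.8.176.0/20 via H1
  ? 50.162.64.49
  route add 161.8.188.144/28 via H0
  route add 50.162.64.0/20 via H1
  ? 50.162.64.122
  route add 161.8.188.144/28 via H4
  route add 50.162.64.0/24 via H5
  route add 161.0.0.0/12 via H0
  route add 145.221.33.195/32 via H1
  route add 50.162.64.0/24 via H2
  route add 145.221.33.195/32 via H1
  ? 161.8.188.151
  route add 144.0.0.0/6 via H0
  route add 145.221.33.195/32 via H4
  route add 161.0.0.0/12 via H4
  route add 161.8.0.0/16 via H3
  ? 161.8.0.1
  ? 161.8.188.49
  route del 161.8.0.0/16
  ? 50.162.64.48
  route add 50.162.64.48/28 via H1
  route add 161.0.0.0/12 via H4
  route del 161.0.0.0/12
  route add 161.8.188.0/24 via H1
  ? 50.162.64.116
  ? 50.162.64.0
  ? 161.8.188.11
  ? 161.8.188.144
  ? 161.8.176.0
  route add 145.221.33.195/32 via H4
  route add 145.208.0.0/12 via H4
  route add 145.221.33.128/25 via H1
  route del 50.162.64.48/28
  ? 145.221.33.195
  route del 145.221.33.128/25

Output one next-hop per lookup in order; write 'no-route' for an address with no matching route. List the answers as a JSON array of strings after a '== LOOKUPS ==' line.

Trace:
  + 50.162.64.48/28 (H0) depth=28
  + 50.162.64.0/24 (H1) depth=24
  + 161.8.188.0/24 (H4) depth=24
  + 161.8.176.0/20 (H1) depth=20
  lookup 50.162.64.49: bits 0011001010100010010000000011 walk d0:-→d1:-→d2:-→d3:-→d4:-→d5:-→d6:-→d7:-→d8:-→d9:-→d10:-→d11:-→d12:-→d13:-→d14:-→d15:-→d16:-→d17:-→d18:-→d19:-→d20:-→d21:-→d22:-→d23:-→d24:H1→d25:-→d26:-→d27:-→d28:H0 -> H0
  + 161.8.188.144/28 (H0) depth=28
  + 50.162.64.0/20 (H1) depth=20
  lookup 50.162.64.122: bits 0011001010100010010000000 walk d0:-→d1:-→d2:-→d3:-→d4:-→d5:-→d6:-→d7:-→d8:-→d9:-→d10:-→d11:-→d12:-→d13:-→d14:-→d15:-→d16:-→d17:-→d18:-→d19:-→d20:H1→d21:-→d22:-→d23:-→d24:H1→d25:- -> H1
  + 161.8.188.144/28 (H4) depth=28
  + 50.162.64.0/24 (H5) depth=24
  + 161.0.0.0/12 (H0) depth=12
  + 145.221.33.195/32 (H1) depth=32
  + 50.162.64.0/24 (H2) depth=24
  + 145.221.33.195/32 (H1) depth=32
  lookup 161.8.188.151: bits 1010000100001000101111001001 walk d0:-→d1:-→d2:-→d3:-→d4:-→d5:-→d6:-→d7:-→d8:-→d9:-→d10:-→d11:-→d12:H0→d13:-→d14:-→d15:-→d16:-→d17:-→d18:-→d19:-→d20:H1→d21:-→d22:-→d23:-→d24:H4→d25:-→d26:-→d27:-→d28:H4 -> H4
  + 144.0.0.0/6 (H0) depth=6
  + 145.221.33.195/32 (H4) depth=32
  + 161.0.0.0/12 (H4) depth=12
  + 161.8.0.0/16 (H3) depth=16
  lookup 161.8.0.1: bits 1010000100001000 walk d0:-→d1:-→d2:-→d3:-→d4:-→d5:-→d6:-→d7:-→d8:-→d9:-→d10:-→d11:-→d12:H4→d13:-→d14:-→d15:-→d16:H3 -> H3
  lookup 161.8.188.49: bits 101000010000100010111100 walk d0:-→d1:-→d2:-→d3:-→d4:-→d5:-→d6:-→d7:-→d8:-→d9:-→d10:-→d11:-→d12:H4→d13:-→d14:-→d15:-→d16:H3→d17:-→d18:-→d19:-→d20:H1→d21:-→d22:-→d23:-→d24:H4 -> H4
  del 161.8.0.0/16 (clear depth 16)
  lookup 50.162.64.48: bits 0011001010100010010000000011 walk d0:-→d1:-→d2:-→d3:-→d4:-→d5:-→d6:-→d7:-→d8:-→d9:-→d10:-→d11:-→d12:-→d13:-→d14:-→d15:-→d16:-→d17:-→d18:-→d19:-→d20:H1→d21:-→d22:-→d23:-→d24:H2→d25:-→d26:-→d27:-→d28:H0 -> H0
  + 50.162.64.48/28 (H1) depth=28
  + 161.0.0.0/12 (H4) depth=12
  del 161.0.0.0/12 (clear depth 12)
  + 161.8.188.0/24 (H1) depth=24
  lookup 50.162.64.116: bits 0011001010100010010000000 walk d0:-→d1:-→d2:-→d3:-→d4:-→d5:-→d6:-→d7:-→d8:-→d9:-→d10:-→d11:-→d12:-→d13:-→d14:-→d15:-→d16:-→d17:-→d18:-→d19:-→d20:H1→d21:-→d22:-→d23:-→d24:H2→d25:- -> H2
  lookup 50.162.64.0: bits 00110010101000100100000000 walk d0:-→d1:-→d2:-→d3:-→d4:-→d5:-→d6:-→d7:-→d8:-→d9:-→d10:-→d11:-→d12:-→d13:-→d14:-→d15:-→d16:-→d17:-→d18:-→d19:-→d20:H1→d21:-→d22:-→d23:-→d24:H2→d25:-→d26:- -> H2
  lookup 161.8.188.11: bits 101000010000100010111100 walk d0:-→d1:-→d2:-→d3:-→d4:-→d5:-→d6:-→d7:-→d8:-→d9:-→d10:-→d11:-→d12:-→d13:-→d14:-→d15:-→d16:-→d17:-→d18:-→d19:-→d20:H1→d21:-→d22:-→d23:-→d24:H1 -> H1
  lookup 161.8.188.144: bits 1010000100001000101111001001 walk d0:-→d1:-→d2:-→d3:-→d4:-→d5:-→d6:-→d7:-→d8:-→d9:-→d10:-→d11:-→d12:-→d13:-→d14:-→d15:-→d16:-→d17:-→d18:-→d19:-→d20:H1→d21:-→d22:-→d23:-→d24:H1→d25:-→d26:-→d27:-→d28:H4 -> H4
  lookup 161.8.176.0: bits 10100001000010001011 walk d0:-→d1:-→d2:-→d3:-→d4:-→d5:-→d6:-→d7:-→d8:-→d9:-→d10:-→d11:-→d12:-→d13:-→d14:-→d15:-→d16:-→d17:-→d18:-→d19:-→d20:H1 -> H1
  + 145.221.33.195/32 (H4) depth=32
  + 145.208.0.0/12 (H4) depth=12
  + 145.221.33.128/25 (H1) depth=25
  del 50.162.64.48/28 (clear depth 28)
  lookup 145.221.33.195: bits 10010001110111010010000111000011 walk d0:-→d1:-→d2:-→d3:-→d4:-→d5:-→d6:H0→d7:-→d8:-→d9:-→d10:-→d11:-→d12:H4→d13:-→d14:-→d15:-→d16:-→d17:-→d18:-→d19:-→d20:-→d21:-→d22:-→d23:-→d24:-→d25:H1→d26:-→d27:-→d28:-→d29:-→d30:-→d31:-→d32:H4 -> H4
  del 145.221.33.128/25 (clear depth 25)

== LOOKUPS ==
["H0","H1","H4","H3","H4","H0","H2","H2","H1","H4","H1","H4"]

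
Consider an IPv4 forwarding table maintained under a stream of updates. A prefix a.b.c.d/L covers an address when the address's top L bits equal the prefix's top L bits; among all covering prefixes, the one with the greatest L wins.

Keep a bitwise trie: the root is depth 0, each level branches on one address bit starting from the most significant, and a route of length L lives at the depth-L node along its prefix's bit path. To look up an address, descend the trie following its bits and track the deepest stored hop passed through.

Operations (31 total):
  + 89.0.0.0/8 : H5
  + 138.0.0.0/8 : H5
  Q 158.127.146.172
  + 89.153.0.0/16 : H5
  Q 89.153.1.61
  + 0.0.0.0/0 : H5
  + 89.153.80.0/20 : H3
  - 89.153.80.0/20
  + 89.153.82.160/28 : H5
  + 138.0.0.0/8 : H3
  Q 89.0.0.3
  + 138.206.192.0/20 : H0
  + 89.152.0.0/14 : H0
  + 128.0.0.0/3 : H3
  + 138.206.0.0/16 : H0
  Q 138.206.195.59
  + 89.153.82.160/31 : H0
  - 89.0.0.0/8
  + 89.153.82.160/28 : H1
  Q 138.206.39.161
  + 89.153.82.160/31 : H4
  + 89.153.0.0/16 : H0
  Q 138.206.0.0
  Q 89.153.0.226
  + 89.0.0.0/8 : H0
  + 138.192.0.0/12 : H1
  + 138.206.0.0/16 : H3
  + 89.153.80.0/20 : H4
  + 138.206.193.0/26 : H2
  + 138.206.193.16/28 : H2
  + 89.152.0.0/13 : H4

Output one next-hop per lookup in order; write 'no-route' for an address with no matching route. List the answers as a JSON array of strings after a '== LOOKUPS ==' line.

Trace:
  + 89.0.0.0/8 (H5) depth=8
  + 138.0.0.0/8 (H5) depth=8
  ? 158.127.146.172  path d0:-→d1:-→d2:-→d3:-  best=no-route
  + 89.153.0.0/16 (H5) depth=16
  ? 89.153.1.61  path d0:-→d1:-→d2:-→d3:-→d4:-→d5:-→d6:-→d7:-→d8:H5→d9:-→d10:-→d11:-→d12:-→d13:-→d14:-→d15:-→d16:H5  best=H5
  + 0.0.0.0/0 (H5) depth=0
  + 89.153.80.0/20 (H3) depth=20
  del 89.153.80.0/20 (clear depth 20)
  + 89.153.82.160/28 (H5) depth=28
  + 138.0.0.0/8 (H3) depth=8
  ? 89.0.0.3  path d0:H5→d1:-→d2:-→d3:-→d4:-→d5:-→d6:-→d7:-→d8:H5  best=H5
  + 138.206.192.0/20 (H0) depth=20
  + 89.152.0.0/14 (H0) depth=14
  + 128.0.0.0/3 (H3) depth=3
  + 138.206.0.0/16 (H0) depth=16
  ? 138.206.195.59  path d0:H5→d1:-→d2:-→d3:H3→d4:-→d5:-→d6:-→d7:-→d8:H3→d9:-→d10:-→d11:-→d12:-→d13:-→d14:-→d15:-→d16:H0→d17:-→d18:-→d19:-→d20:H0  best=H0
  + 89.153.82.160/31 (H0) depth=31
  del 89.0.0.0/8 (clear depth 8)
  + 89.153.82.160/28 (H1) depth=28
  ? 138.206.39.161  path d0:H5→d1:-→d2:-→d3:H3→d4:-→d5:-→d6:-→d7:-→d8:H3→d9:-→d10:-→d11:-→d12:-→d13:-→d14:-→d15:-→d16:H0  best=H0
  + 89.153.82.160/31 (H4) depth=31
  + 89.153.0.0/16 (H0) depth=16
  ? 138.206.0.0  path d0:H5→d1:-→d2:-→d3:H3→d4:-→d5:-→d6:-→d7:-→d8:H3→d9:-→d10:-→d11:-→d12:-→d13:-→d14:-→d15:-→d16:H0  best=H0
  ? 89.153.0.226  path d0:H5→d1:-→d2:-→d3:-→d4:-→d5:-→d6:-→d7:-→d8:-→d9:-→d10:-→d11:-→d12:-→d13:-→d14:H0→d15:-→d16:H0→d17:-  best=H0
  + 89.0.0.0/8 (H0) depth=8
  + 138.192.0.0/12 (H1) depth=12
  + 138.206.0.0/16 (H3) depth=16
  + 89.153.80.0/20 (H4) depth=20
  + 138.206.193.0/26 (H2) depth=26
  + 138.206.193.16/28 (H2) depth=28
  + 89.152.0.0/13 (H4) depth=13

== LOOKUPS ==
["no-route","H5","H5","H0","H0","H0","H0"]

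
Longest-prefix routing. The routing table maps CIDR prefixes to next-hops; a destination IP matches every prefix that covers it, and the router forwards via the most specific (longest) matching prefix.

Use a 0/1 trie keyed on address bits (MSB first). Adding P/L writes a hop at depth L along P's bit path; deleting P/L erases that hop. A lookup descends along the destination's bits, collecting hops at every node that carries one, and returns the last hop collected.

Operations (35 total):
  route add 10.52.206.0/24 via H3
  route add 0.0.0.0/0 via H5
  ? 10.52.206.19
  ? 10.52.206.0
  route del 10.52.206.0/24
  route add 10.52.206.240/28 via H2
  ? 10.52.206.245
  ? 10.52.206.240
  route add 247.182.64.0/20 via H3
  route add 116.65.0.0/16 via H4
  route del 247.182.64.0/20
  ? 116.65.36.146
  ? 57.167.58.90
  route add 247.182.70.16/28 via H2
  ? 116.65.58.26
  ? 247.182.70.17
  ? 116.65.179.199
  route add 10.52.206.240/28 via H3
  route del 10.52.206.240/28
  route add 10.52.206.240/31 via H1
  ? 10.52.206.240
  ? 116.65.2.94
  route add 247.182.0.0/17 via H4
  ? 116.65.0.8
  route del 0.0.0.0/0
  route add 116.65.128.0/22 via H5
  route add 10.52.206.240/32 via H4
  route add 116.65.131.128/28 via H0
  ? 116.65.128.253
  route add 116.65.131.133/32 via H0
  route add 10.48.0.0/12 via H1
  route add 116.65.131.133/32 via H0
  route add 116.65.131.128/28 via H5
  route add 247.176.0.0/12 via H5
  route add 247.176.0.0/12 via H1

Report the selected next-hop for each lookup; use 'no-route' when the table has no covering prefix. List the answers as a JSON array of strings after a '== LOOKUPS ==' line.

Apply in order:
  + 10.52.206.0/24 (H3) depth=24
  + 0.0.0.0/0 (H5) depth=0
  ? 10.52.206.19  path d0:H5→d1:-→d2:-→d3:-→d4:-→d5:-→d6:-→d7:-→d8:-→d9:-→d10:-→d11:-→d12:-→d13:-→d14:-→d15:-→d16:-→d17:-→d18:-→d19:-→d20:-→d21:-→d22:-→d23:-→d24:H3  best=H3
  ? 10.52.206.0  path d0:H5→d1:-→d2:-→d3:-→d4:-→d5:-→d6:-→d7:-→d8:-→d9:-→d10:-→d11:-→d12:-→d13:-→d14:-→d15:-→d16:-→d17:-→d18:-→d19:-→d20:-→d21:-→d22:-→d23:-→d24:H3  best=H3
  del 10.52.206.0/24 (clear depth 24)
  + 10.52.206.240/28 (H2) depth=28
  ? 10.52.206.245  path d0:H5→d1:-→d2:-→d3:-→d4:-→d5:-→d6:-→d7:-→d8:-→d9:-→d10:-→d11:-→d12:-→d13:-→d14:-→d15:-→d16:-→d17:-→d18:-→d19:-→d20:-→d21:-→d22:-→d23:-→d24:-→d25:-→d26:-→d27:-→d28:H2  best=H2
  ? 10.52.206.240  path d0:H5→d1:-→d2:-→d3:-→d4:-→d5:-→d6:-→d7:-→d8:-→d9:-→d10:-→d11:-→d12:-→d13:-→d14:-→d15:-→d16:-→d17:-→d18:-→d19:-→d20:-→d21:-→d22:-→d23:-→d24:-→d25:-→d26:-→d27:-→d28:H2  best=H2
  + 247.182.64.0/20 (H3) depth=20
  + 116.65.0.0/16 (H4) depth=16
  del 247.182.64.0/20 (clear depth 20)
  ? 116.65.36.146  path d0:H5→d1:-→d2:-→d3:-→d4:-→d5:-→d6:-→d7:-→d8:-→d9:-→d10:-→d11:-→d12:-→d13:-→d14:-→d15:-→d16:H4  best=H4
  ? 57.167.58.90  path d0:H5→d1:-→d2:-  best=H5
  + 247.182.70.16/28 (H2) depth=28
  ? 116.65.58.26  path d0:H5→d1:-→d2:-→d3:-→d4:-→d5:-→d6:-→d7:-→d8:-→d9:-→d10:-→d11:-→d12:-→d13:-→d14:-→d15:-→d16:H4  best=H4
  ? 247.182.70.17  path d0:H5→d1:-→d2:-→d3:-→d4:-→d5:-→d6:-→d7:-→d8:-→d9:-→d10:-→d11:-→d12:-→d13:-→d14:-→d15:-→d16:-→d17:-→d18:-→d19:-→d20:-→d21:-→d22:-→d23:-→d24:-→d25:-→d26:-→d27:-→d28:H2  best=H2
  ? 116.65.179.199  path d0:H5→d1:-→d2:-→d3:-→d4:-→d5:-→d6:-→d7:-→d8:-→d9:-→d10:-→d11:-→d12:-→d13:-→d14:-→d15:-→d16:H4  best=H4
  + 10.52.206.240/28 (H3) depth=28
  del 10.52.206.240/28 (clear depth 28)
  + 10.52.206.240/31 (H1) depth=31
  ? 10.52.206.240  path d0:H5→d1:-→d2:-→d3:-→d4:-→d5:-→d6:-→d7:-→d8:-→d9:-→d10:-→d11:-→d12:-→d13:-→d14:-→d15:-→d16:-→d17:-→d18:-→d19:-→d20:-→d21:-→d22:-→d23:-→d24:-→d25:-→d26:-→d27:-→d28:-→d29:-→d30:-→d31:H1  best=H1
  ? 116.65.2.94  path d0:H5→d1:-→d2:-→d3:-→d4:-→d5:-→d6:-→d7:-→d8:-→d9:-→d10:-→d11:-→d12:-→d13:-→d14:-→d15:-→d16:H4  best=H4
  + 247.182.0.0/17 (H4) depth=17
  ? 116.65.0.8  path d0:H5→d1:-→d2:-→d3:-→d4:-→d5:-→d6:-→d7:-→d8:-→d9:-→d10:-→d11:-→d12:-→d13:-→d14:-→d15:-→d16:H4  best=H4
  del 0.0.0.0/0 (clear depth 0)
  + 116.65.128.0/22 (H5) depth=22
  + 10.52.206.240/32 (H4) depth=32
  + 116.65.131.128/28 (H0) depth=28
  ? 116.65.128.253  path d0:-→d1:-→d2:-→d3:-→d4:-→d5:-→d6:-→d7:-→d8:-→d9:-→d10:-→d11:-→d12:-→d13:-→d14:-→d15:-→d16:H4→d17:-→d18:-→d19:-→d20:-→d21:-→d22:H5  best=H5
  + 116.65.131.133/32 (H0) depth=32
  + 10.48.0.0/12 (H1) depth=12
  + 116.65.131.133/32 (H0) depth=32
  + 116.65.131.128/28 (H5) depth=28
  + 247.176.0.0/12 (H5) depth=12
  + 247.176.0.0/12 (H1) depth=12

== LOOKUPS ==
["H3","H3","H2","H2","H4","H5","H4","H2","H4","H1","H4","H4","H5"]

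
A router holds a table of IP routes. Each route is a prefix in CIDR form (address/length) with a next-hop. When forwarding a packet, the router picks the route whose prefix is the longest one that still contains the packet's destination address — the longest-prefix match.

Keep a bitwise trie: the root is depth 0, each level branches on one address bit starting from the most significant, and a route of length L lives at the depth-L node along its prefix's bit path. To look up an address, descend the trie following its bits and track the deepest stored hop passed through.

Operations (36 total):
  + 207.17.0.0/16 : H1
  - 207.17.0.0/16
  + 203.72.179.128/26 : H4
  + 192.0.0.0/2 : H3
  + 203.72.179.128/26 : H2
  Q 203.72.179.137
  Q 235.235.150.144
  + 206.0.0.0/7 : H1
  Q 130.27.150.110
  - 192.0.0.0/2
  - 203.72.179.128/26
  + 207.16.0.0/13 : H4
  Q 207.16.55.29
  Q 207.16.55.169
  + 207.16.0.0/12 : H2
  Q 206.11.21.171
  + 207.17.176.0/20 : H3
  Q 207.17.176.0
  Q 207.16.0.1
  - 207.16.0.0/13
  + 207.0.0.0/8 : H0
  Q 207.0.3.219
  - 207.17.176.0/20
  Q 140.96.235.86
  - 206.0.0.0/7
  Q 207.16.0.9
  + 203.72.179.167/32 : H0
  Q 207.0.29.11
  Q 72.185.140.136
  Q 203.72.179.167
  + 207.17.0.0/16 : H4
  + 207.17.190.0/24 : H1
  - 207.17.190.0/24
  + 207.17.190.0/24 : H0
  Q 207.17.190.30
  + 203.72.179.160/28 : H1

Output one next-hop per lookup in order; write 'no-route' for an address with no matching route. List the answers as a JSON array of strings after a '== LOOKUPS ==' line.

Process each operation:
  + 207.17.0.0/16 (H1) depth=16
  - 207.17.0.0/16 clear@16
  + 203.72.179.128/26 (H4) depth=26
  + 192.0.0.0/2 (H3) depth=2
  + 203.72.179.128/26 (H2) depth=26
  lookup 203.72.179.137: bits 11001011010010001011001110 walk d0:-→d1:-→d2:H3→d3:-→d4:-→d5:-→d6:-→d7:-→d8:-→d9:-→d10:-→d11:-→d12:-→d13:-→d14:-→d15:-→d16:-→d17:-→d18:-→d19:-→d20:-→d21:-→d22:-→d23:-→d24:-→d25:-→d26:H2 -> H2
  lookup 235.235.150.144: bits 11 walk d0:-→d1:-→d2:H3 -> H3
  + 206.0.0.0/7 (H1) depth=7
  lookup 130.27.150.110: bits 1 walk d0:-→d1:- -> no-route
  - 192.0.0.0/2 clear@2
  - 203.72.179.128/26 clear@26
  + 207.16.0.0/13 (H4) depth=13
  lookup 207.16.55.29: bits 110011110001000 walk d0:-→d1:-→d2:-→d3:-→d4:-→d5:-→d6:-→d7:H1→d8:-→d9:-→d10:-→d11:-→d12:-→d13:H4→d14:-→d15:- -> H4
  lookup 207.16.55.169: bits 110011110001000 walk d0:-→d1:-→d2:-→d3:-→d4:-→d5:-→d6:-→d7:H1→d8:-→d9:-→d10:-→d11:-→d12:-→d13:H4→d14:-→d15:- -> H4
  + 207.16.0.0/12 (H2) depth=12
  lookup 206.11.21.171: bits 1100111 walk d0:-→d1:-→d2:-→d3:-→d4:-→d5:-→d6:-→d7:H1 -> H1
  + 207.17.176.0/20 (H3) depth=20
  lookup 207.17.176.0: bits 11001111000100011011 walk d0:-→d1:-→d2:-→d3:-→d4:-→d5:-→d6:-→d7:H1→d8:-→d9:-→d10:-→d11:-→d12:H2→d13:H4→d14:-→d15:-→d16:-→d17:-→d18:-→d19:-→d20:H3 -> H3
  lookup 207.16.0.1: bits 110011110001000 walk d0:-→d1:-→d2:-→d3:-→d4:-→d5:-→d6:-→d7:H1→d8:-→d9:-→d10:-→d11:-→d12:H2→d13:H4→d14:-→d15:- -> H4
  - 207.16.0.0/13 clear@13
  + 207.0.0.0/8 (H0) depth=8
  lookup 207.0.3.219: bits 11001111000 walk d0:-→d1:-→d2:-→d3:-→d4:-→d5:-→d6:-→d7:H1→d8:H0→d9:-→d10:-→d11:- -> H0
  - 207.17.176.0/20 clear@20
  lookup 140.96.235.86: bits 1 walk d0:-→d1:- -> no-route
  - 206.0.0.0/7 clear@7
  lookup 207.16.0.9: bits 110011110001000 walk d0:-→d1:-→d2:-→d3:-→d4:-→d5:-→d6:-→d7:-→d8:H0→d9:-→d10:-→d11:-→d12:H2→d13:-→d14:-→d15:- -> H2
  + 203.72.179.167/32 (H0) depth=32
  lookup 207.0.29.11: bits 11001111000 walk d0:-→d1:-→d2:-→d3:-→d4:-→d5:-→d6:-→d7:-→d8:H0→d9:-→d10:-→d11:- -> H0
  lookup 72.185.140.136: bits ε walk d0:- -> no-route
  lookup 203.72.179.167: bits 11001011010010001011001110100111 walk d0:-→d1:-→d2:-→d3:-→d4:-→d5:-→d6:-→d7:-→d8:-→d9:-→d10:-→d11:-→d12:-→d13:-→d14:-→d15:-→d16:-→d17:-→d18:-→d19:-→d20:-→d21:-→d22:-→d23:-→d24:-→d25:-→d26:-→d27:-→d28:-→d29:-→d30:-→d31:-→d32:H0 -> H0
  + 207.17.0.0/16 (H4) depth=16
  + 207.17.190.0/24 (H1) depth=24
  - 207.17.190.0/24 clear@24
  + 207.17.190.0/24 (H0) depth=24
  lookup 207.17.190.30: bits 110011110001000110111110 walk d0:-→d1:-→d2:-→d3:-→d4:-→d5:-→d6:-→d7:-→d8:H0→d9:-→d10:-→d11:-→d12:H2→d13:-→d14:-→d15:-→d16:H4→d17:-→d18:-→d19:-→d20:-→d21:-→d22:-→d23:-→d24:H0 -> H0
  + 203.72.179.160/28 (H1) depth=28

== LOOKUPS ==
["H2","H3","no-route","H4","H4","H1","H3","H4","H0","no-route","H2","H0","no-route","H0","H0"]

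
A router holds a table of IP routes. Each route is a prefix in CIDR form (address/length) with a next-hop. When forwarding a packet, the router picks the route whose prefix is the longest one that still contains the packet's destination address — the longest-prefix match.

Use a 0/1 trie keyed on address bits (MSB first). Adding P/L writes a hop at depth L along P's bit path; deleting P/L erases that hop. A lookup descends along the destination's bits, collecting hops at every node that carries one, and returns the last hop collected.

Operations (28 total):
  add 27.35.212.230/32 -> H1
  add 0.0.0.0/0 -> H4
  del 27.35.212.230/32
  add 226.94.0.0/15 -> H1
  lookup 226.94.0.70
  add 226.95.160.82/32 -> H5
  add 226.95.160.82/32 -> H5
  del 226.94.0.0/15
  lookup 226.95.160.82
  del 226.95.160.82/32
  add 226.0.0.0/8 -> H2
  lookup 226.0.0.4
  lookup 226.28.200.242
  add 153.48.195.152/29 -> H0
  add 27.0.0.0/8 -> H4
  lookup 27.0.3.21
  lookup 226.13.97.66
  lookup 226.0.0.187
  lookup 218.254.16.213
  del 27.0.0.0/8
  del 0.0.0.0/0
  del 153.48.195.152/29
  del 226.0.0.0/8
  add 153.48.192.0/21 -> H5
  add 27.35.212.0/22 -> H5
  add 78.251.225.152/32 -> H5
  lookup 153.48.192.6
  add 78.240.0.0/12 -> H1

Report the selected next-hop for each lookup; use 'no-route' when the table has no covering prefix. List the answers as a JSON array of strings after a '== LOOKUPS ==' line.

Trace:
  + 27.35.212.230/32 (H1) depth=32
  + 0.0.0.0/0 (H4) depth=0
  - 27.35.212.230/32 clear@32
  + 226.94.0.0/15 (H1) depth=15
  lookup 226.94.0.70: bits 111000100101111 walk d0:H4→d1:-→d2:-→d3:-→d4:-→d5:-→d6:-→d7:-→d8:-→d9:-→d10:-→d11:-→d12:-→d13:-→d14:-→d15:H1 -> H1
  + 226.95.160.82/32 (H5) depth=32
  + 226.95.160.82/32 (H5) depth=32
  - 226.94.0.0/15 clear@15
  lookup 226.95.160.82: bits 11100010010111111010000001010010 walk d0:H4→d1:-→d2:-→d3:-→d4:-→d5:-→d6:-→d7:-→d8:-→d9:-→d10:-→d11:-→d12:-→d13:-→d14:-→d15:-→d16:-→d17:-→d18:-→d19:-→d20:-→d21:-→d22:-→d23:-→d24:-→d25:-→d26:-→d27:-→d28:-→d29:-→d30:-→d31:-→d32:H5 -> H5
  - 226.95.160.82/32 clear@32
  + 226.0.0.0/8 (H2) depth=8
  lookup 226.0.0.4: bits 111000100 walk d0:H4→d1:-→d2:-→d3:-→d4:-→d5:-→d6:-→d7:-→d8:H2→d9:- -> H2
  lookup 226.28.200.242: bits 111000100 walk d0:H4→d1:-→d2:-→d3:-→d4:-→d5:-→d6:-→d7:-→d8:H2→d9:- -> H2
  + 153.48.195.152/29 (H0) depth=29
  + 27.0.0.0/8 (H4) depth=8
  lookup 27.0.3.21: bits 0001101100 walk d0:H4→d1:-→d2:-→d3:-→d4:-→d5:-→d6:-→d7:-→d8:H4→d9:-→d10:- -> H4
  lookup 226.13.97.66: bits 111000100 walk d0:H4→d1:-→d2:-→d3:-→d4:-→d5:-→d6:-→d7:-→d8:H2→d9:- -> H2
  lookup 226.0.0.187: bits 111000100 walk d0:H4→d1:-→d2:-→d3:-→d4:-→d5:-→d6:-→d7:-→d8:H2→d9:- -> H2
  lookup 218.254.16.213: bits 11 walk d0:H4→d1:-→d2:- -> H4
  - 27.0.0.0/8 clear@8
  - 0.0.0.0/0 clear@0
  - 153.48.195.152/29 clear@29
  - 226.0.0.0/8 clear@8
  + 153.48.192.0/21 (H5) depth=21
  + 27.35.212.0/22 (H5) depth=22
  + 78.251.225.152/32 (H5) depth=32
  lookup 153.48.192.6: bits 1001100100110000110000 walk d0:-→d1:-→d2:-→d3:-→d4:-→d5:-→d6:-→d7:-→d8:-→d9:-→d10:-→d11:-→d12:-→d13:-→d14:-→d15:-→d16:-→d17:-→d18:-→d19:-→d20:-→d21:H5→d22:- -> H5
  + 78.240.0.0/12 (H1) depth=12

== LOOKUPS ==
["H1","H5","H2","H2","H4","H2","H2","H4","H5"]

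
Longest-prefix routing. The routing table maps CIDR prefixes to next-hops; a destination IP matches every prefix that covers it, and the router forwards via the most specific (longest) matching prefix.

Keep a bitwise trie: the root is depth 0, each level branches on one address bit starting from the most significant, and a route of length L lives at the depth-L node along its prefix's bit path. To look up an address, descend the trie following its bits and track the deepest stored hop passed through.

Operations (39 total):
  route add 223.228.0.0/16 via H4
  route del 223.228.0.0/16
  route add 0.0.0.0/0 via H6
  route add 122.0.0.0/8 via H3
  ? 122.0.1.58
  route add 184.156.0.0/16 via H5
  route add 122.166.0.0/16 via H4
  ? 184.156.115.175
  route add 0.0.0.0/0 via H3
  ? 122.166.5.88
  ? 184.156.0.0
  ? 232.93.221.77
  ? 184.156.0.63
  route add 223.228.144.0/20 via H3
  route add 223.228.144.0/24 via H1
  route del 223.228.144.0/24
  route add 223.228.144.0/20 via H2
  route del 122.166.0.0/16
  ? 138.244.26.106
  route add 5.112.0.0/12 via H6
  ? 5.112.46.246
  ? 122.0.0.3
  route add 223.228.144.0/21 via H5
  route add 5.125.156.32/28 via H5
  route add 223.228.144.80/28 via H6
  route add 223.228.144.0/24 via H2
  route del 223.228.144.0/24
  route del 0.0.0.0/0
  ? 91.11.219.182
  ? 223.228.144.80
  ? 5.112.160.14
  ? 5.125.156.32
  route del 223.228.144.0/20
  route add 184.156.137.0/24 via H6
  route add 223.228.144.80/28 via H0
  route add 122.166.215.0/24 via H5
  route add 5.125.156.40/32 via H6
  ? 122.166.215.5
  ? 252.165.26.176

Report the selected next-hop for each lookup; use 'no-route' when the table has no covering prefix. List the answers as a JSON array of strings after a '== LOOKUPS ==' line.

Process each operation:
  + 223.228.0.0/16 (H4) depth=16
  - 223.228.0.0/16 clear@16
  + 0.0.0.0/0 (H6) depth=0
  + 122.0.0.0/8 (H3) depth=8
  lookup 122.0.1.58: bits 01111010 walk d0:H6→d1:-→d2:-→d3:-→d4:-→d5:-→d6:-→d7:-→d8:H3 -> H3
  + 184.156.0.0/16 (H5) depth=16
  + 122.166.0.0/16 (H4) depth=16
  lookup 184.156.115.175: bits 1011100010011100 walk d0:H6→d1:-→d2:-→d3:-→d4:-→d5:-→d6:-→d7:-→d8:-→d9:-→d10:-→d11:-→d12:-→d13:-→d14:-→d15:-→d16:H5 -> H5
  + 0.0.0.0/0 (H3) depth=0
  lookup 122.166.5.88: bits 0111101010100110 walk d0:H3→d1:-→d2:-→d3:-→d4:-→d5:-→d6:-→d7:-→d8:H3→d9:-→d10:-→d11:-→d12:-→d13:-→d14:-→d15:-→d16:H4 -> H4
  lookup 184.156.0.0: bits 1011100010011100 walk d0:H3→d1:-→d2:-→d3:-→d4:-→d5:-→d6:-→d7:-→d8:-→d9:-→d10:-→d11:-→d12:-→d13:-→d14:-→d15:-→d16:H5 -> H5
  lookup 232.93.221.77: bits 11 walk d0:H3→d1:-→d2:- -> H3
  lookup 184.156.0.63: bits 1011100010011100 walk d0:H3→d1:-→d2:-→d3:-→d4:-→d5:-→d6:-→d7:-→d8:-→d9:-→d10:-→d11:-→d12:-→d13:-→d14:-→d15:-→d16:H5 -> H5
  + 223.228.144.0/20 (H3) depth=20
  + 223.228.144.0/24 (H1) depth=24
  - 223.228.144.0/24 clear@24
  + 223.228.144.0/20 (H2) depth=20
  - 122.166.0.0/16 clear@16
  lookup 138.244.26.106: bits 10 walk d0:H3→d1:-→d2:- -> H3
  + 5.112.0.0/12 (H6) depth=12
  lookup 5.112.46.246: bits 000001010111 walk d0:H3→d1:-→d2:-→d3:-→d4:-→d5:-→d6:-→d7:-→d8:-→d9:-→d10:-→d11:-→d12:H6 -> H6
  lookup 122.0.0.3: bits 01111010 walk d0:H3→d1:-→d2:-→d3:-→d4:-→d5:-→d6:-→d7:-→d8:H3 -> H3
  + 223.228.144.0/21 (H5) depth=21
  + 5.125.156.32/28 (H5) depth=28
  + 223.228.144.80/28 (H6) depth=28
  + 223.228.144.0/24 (H2) depth=24
  - 223.228.144.0/24 clear@24
  - 0.0.0.0/0 clear@0
  lookup 91.11.219.182: bits 01 walk d0:-→d1:-→d2:- -> no-route
  lookup 223.228.144.80: bits 1101111111100100100100000101 walk d0:-→d1:-→d2:-→d3:-→d4:-→d5:-→d6:-→d7:-→d8:-→d9:-→d10:-→d11:-→d12:-→d13:-→d14:-→d15:-→d16:-→d17:-→d18:-→d19:-→d20:H2→d21:H5→d22:-→d23:-→d24:-→d25:-→d26:-→d27:-→d28:H6 -> H6
  lookup 5.112.160.14: bits 000001010111 walk d0:-→d1:-→d2:-→d3:-→d4:-→d5:-→d6:-→d7:-→d8:-→d9:-→d10:-→d11:-→d12:H6 -> H6
  lookup 5.125.156.32: bits 0000010101111101100111000010 walk d0:-→d1:-→d2:-→d3:-→d4:-→d5:-→d6:-→d7:-→d8:-→d9:-→d10:-→d11:-→d12:H6→d13:-→d14:-→d15:-→d16:-→d17:-→d18:-→d19:-→d20:-→d21:-→d22:-→d23:-→d24:-→d25:-→d26:-→d27:-→d28:H5 -> H5
  - 223.228.144.0/20 clear@20
  + 184.156.137.0/24 (H6) depth=24
  + 223.228.144.80/28 (H0) depth=28
  + 122.166.215.0/24 (H5) depth=24
  + 5.125.156.40/32 (H6) depth=32
  lookup 122.166.215.5: bits 011110101010011011010111 walk d0:-→d1:-→d2:-→d3:-→d4:-→d5:-→d6:-→d7:-→d8:H3→d9:-→d10:-→d11:-→d12:-→d13:-→d14:-→d15:-→d16:-→d17:-→d18:-→d19:-→d20:-→d21:-→d22:-→d23:-→d24:H5 -> H5
  lookup 252.165.26.176: bits 11 walk d0:-→d1:-→d2:- -> no-route

== LOOKUPS ==
["H3","H5","H4","H5","H3","H5","H3","H6","H3","no-route","H6","H6","H5","H5","no-route"]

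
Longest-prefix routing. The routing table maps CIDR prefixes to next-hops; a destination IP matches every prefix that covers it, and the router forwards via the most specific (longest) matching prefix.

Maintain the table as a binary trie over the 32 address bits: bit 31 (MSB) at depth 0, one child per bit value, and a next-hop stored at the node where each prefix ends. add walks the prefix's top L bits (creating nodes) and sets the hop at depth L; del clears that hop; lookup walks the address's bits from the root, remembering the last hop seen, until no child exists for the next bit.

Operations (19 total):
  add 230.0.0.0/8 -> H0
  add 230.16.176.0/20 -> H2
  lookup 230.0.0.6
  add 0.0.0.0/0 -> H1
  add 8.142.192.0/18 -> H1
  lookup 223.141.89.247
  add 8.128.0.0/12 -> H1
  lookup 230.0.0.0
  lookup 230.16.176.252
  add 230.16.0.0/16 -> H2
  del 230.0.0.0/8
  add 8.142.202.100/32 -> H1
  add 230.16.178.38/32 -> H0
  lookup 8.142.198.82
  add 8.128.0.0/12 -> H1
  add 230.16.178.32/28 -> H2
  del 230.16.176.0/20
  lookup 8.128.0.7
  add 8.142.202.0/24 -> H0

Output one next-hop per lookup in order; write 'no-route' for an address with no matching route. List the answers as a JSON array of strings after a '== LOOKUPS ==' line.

Process each operation:
  + 230.0.0.0/8 (H0) depth=8
  + 230.16.176.0/20 (H2) depth=20
  ? 230.0.0.6  path d0:-→d1:-→d2:-→d3:-→d4:-→d5:-→d6:-→d7:-→d8:H0→d9:-→d10:-→d11:-  best=H0
  + 0.0.0.0/0 (H1) depth=0
  + 8.142.192.0/18 (H1) depth=18
  ? 223.141.89.247  path d0:H1→d1:-→d2:-  best=H1
  + 8.128.0.0/12 (H1) depth=12
  ? 230.0.0.0  path d0:H1→d1:-→d2:-→d3:-→d4:-→d5:-→d6:-→d7:-→d8:H0→d9:-→d10:-→d11:-  best=H0
  ? 230.16.176.252  path d0:H1→d1:-→d2:-→d3:-→d4:-→d5:-→d6:-→d7:-→d8:H0→d9:-→d10:-→d11:-→d12:-→d13:-→d14:-→d15:-→d16:-→d17:-→d18:-→d19:-→d20:H2  best=H2
  + 230.16.0.0/16 (H2) depth=16
  - 230.0.0.0/8 clear@8
  + 8.142.202.100/32 (H1) depth=32
  + 230.16.178.38/32 (H0) depth=32
  ? 8.142.198.82  path d0:H1→d1:-→d2:-→d3:-→d4:-→d5:-→d6:-→d7:-→d8:-→d9:-→d10:-→d11:-→d12:H1→d13:-→d14:-→d15:-→d16:-→d17:-→d18:H1→d19:-→d20:-  best=H1
  + 8.128.0.0/12 (H1) depth=12
  + 230.16.178.32/28 (H2) depth=28
  - 230.16.176.0/20 clear@20
  ? 8.128.0.7  path d0:H1→d1:-→d2:-→d3:-→d4:-→d5:-→d6:-→d7:-→d8:-→d9:-→d10:-→d11:-→d12:H1  best=H1
  + 8.142.202.0/24 (H0) depth=24

== LOOKUPS ==
["H0","H1","H0","H2","H1","H1"]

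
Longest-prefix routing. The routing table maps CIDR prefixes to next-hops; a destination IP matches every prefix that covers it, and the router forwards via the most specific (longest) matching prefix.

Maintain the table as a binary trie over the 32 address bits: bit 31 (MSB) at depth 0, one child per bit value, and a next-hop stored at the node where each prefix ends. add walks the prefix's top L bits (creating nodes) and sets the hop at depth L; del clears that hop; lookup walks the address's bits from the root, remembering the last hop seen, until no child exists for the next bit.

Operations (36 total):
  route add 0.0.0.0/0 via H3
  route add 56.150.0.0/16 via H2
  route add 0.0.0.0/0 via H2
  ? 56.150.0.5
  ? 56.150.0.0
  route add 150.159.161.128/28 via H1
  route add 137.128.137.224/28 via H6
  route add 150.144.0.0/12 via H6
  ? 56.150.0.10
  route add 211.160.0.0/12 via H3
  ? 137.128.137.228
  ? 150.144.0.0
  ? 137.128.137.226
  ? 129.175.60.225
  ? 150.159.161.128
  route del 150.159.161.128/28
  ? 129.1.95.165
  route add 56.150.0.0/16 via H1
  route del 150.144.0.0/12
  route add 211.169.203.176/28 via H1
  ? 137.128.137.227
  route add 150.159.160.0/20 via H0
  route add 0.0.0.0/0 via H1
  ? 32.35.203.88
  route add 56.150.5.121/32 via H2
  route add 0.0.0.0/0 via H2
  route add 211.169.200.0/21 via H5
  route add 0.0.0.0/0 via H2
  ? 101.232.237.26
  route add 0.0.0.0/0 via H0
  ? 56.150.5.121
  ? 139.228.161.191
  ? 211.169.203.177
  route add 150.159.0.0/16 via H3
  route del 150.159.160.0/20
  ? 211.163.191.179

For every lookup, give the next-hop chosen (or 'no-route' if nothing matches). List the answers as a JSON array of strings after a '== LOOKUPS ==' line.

Trace:
  + 0.0.0.0/0 (H3) depth=0
  + 56.150.0.0/16 (H2) depth=16
  + 0.0.0.0/0 (H2) depth=0
  ? 56.150.0.5  path d0:H2→d1:-→d2:-→d3:-→d4:-→d5:-→d6:-→d7:-→d8:-→d9:-→d10:-→d11:-→d12:-→d13:-→d14:-→d15:-→d16:H2  best=H2
  ? 56.150.0.0  path d0:H2→d1:-→d2:-→d3:-→d4:-→d5:-→d6:-→d7:-→d8:-→d9:-→d10:-→d11:-→d12:-→d13:-→d14:-→d15:-→d16:H2  best=H2
  + 150.159.161.128/28 (H1) depth=28
  + 137.128.137.224/28 (H6) depth=28
  + 150.144.0.0/12 (H6) depth=12
  ? 56.150.0.10  path d0:H2→d1:-→d2:-→d3:-→d4:-→d5:-→d6:-→d7:-→d8:-→d9:-→d10:-→d11:-→d12:-→d13:-→d14:-→d15:-→d16:H2  best=H2
  + 211.160.0.0/12 (H3) depth=12
  ? 137.128.137.228  path d0:H2→d1:-→d2:-→d3:-→d4:-→d5:-→d6:-→d7:-→d8:-→d9:-→d10:-→d11:-→d12:-→d13:-→d14:-→d15:-→d16:-→d17:-→d18:-→d19:-→d20:-→d21:-→d22:-→d23:-→d24:-→d25:-→d26:-→d27:-→d28:H6  best=H6
  ? 150.144.0.0  path d0:H2→d1:-→d2:-→d3:-→d4:-→d5:-→d6:-→d7:-→d8:-→d9:-→d10:-→d11:-→d12:H6  best=H6
  ? 137.128.137.226  path d0:H2→d1:-→d2:-→d3:-→d4:-→d5:-→d6:-→d7:-→d8:-→d9:-→d10:-→d11:-→d12:-→d13:-→d14:-→d15:-→d16:-→d17:-→d18:-→d19:-→d20:-→d21:-→d22:-→d23:-→d24:-→d25:-→d26:-→d27:-→d28:H6  best=H6
  ? 129.175.60.225  path d0:H2→d1:-→d2:-→d3:-→d4:-  best=H2
  ? 150.159.161.128  path d0:H2→d1:-→d2:-→d3:-→d4:-→d5:-→d6:-→d7:-→d8:-→d9:-→d10:-→d11:-→d12:H6→d13:-→d14:-→d15:-→d16:-→d17:-→d18:-→d19:-→d20:-→d21:-→d22:-→d23:-→d24:-→d25:-→d26:-→d27:-→d28:H1  best=H1
  del 150.159.161.128/28 (clear depth 28)
  ? 129.1.95.165  path d0:H2→d1:-→d2:-→d3:-→d4:-  best=H2
  + 56.150.0.0/16 (H1) depth=16
  del 150.144.0.0/12 (clear depth 12)
  + 211.169.203.176/28 (H1) depth=28
  ? 137.128.137.227  path d0:H2→d1:-→d2:-→d3:-→d4:-→d5:-→d6:-→d7:-→d8:-→d9:-→d10:-→d11:-→d12:-→d13:-→d14:-→d15:-→d16:-→d17:-→d18:-→d19:-→d20:-→d21:-→d22:-→d23:-→d24:-→d25:-→d26:-→d27:-→d28:H6  best=H6
  + 150.159.160.0/20 (H0) depth=20
  + 0.0.0.0/0 (H1) depth=0
  ? 32.35.203.88  path d0:H1→d1:-→d2:-→d3:-  best=H1
  + 56.150.5.121/32 (H2) depth=32
  + 0.0.0.0/0 (H2) depth=0
  + 211.169.200.0/21 (H5) depth=21
  + 0.0.0.0/0 (H2) depth=0
  ? 101.232.237.26  path d0:H2→d1:-  best=H2
  + 0.0.0.0/0 (H0) depth=0
  ? 56.150.5.121  path d0:H0→d1:-→d2:-→d3:-→d4:-→d5:-→d6:-→d7:-→d8:-→d9:-→d10:-→d11:-→d12:-→d13:-→d14:-→d15:-→d16:H1→d17:-→d18:-→d19:-→d20:-→d21:-→d22:-→d23:-→d24:-→d25:-→d26:-→d27:-→d28:-→d29:-→d30:-→d31:-→d32:H2  best=H2
  ? 139.228.161.191  path d0:H0→d1:-→d2:-→d3:-→d4:-→d5:-→d6:-  best=H0
  ? 211.169.203.177  path d0:H0→d1:-→d2:-→d3:-→d4:-→d5:-→d6:-→d7:-→d8:-→d9:-→d10:-→d11:-→d12:H3→d13:-→d14:-→d15:-→d16:-→d17:-→d18:-→d19:-→d20:-→d21:H5→d22:-→d23:-→d24:-→d25:-→d26:-→d27:-→d28:H1  best=H1
  + 150.159.0.0/16 (H3) depth=16
  del 150.159.160.0/20 (clear depth 20)
  ? 211.163.191.179  path d0:H0→d1:-→d2:-→d3:-→d4:-→d5:-→d6:-→d7:-→d8:-→d9:-→d10:-→d11:-→d12:H3  best=H3

== LOOKUPS ==
["H2","H2","H2","H6","H6","H6","H2","H1","H2","H6","H1","H2","H2","H0","H1","H3"]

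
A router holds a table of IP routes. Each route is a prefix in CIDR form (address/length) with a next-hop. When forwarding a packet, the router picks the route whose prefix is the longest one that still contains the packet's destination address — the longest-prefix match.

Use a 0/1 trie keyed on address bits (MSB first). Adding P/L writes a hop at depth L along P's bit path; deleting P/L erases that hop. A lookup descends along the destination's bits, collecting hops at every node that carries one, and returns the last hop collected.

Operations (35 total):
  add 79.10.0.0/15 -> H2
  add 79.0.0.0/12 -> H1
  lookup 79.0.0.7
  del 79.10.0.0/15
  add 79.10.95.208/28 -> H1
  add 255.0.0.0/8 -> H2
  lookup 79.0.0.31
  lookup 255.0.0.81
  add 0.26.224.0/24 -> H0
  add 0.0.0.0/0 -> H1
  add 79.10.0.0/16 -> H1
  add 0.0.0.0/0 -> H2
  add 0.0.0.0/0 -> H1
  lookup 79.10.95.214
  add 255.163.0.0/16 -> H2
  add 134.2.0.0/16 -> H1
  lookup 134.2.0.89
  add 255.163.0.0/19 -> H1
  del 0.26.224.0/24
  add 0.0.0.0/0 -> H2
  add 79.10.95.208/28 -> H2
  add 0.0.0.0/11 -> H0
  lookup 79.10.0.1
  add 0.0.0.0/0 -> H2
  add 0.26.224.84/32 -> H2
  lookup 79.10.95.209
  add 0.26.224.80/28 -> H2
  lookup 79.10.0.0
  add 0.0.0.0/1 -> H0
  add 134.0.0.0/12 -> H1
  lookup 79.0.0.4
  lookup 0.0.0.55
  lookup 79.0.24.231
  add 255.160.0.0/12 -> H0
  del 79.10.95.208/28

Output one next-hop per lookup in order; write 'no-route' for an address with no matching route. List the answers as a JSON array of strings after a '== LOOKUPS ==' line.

Trace:
  + 79.10.0.0/15 (H2) depth=15
  + 79.0.0.0/12 (H1) depth=12
  Q 79.0.0.7: descend 010011110000 ; hops seen [H1] ; pick H1
  del 79.10.0.0/15 (clear depth 15)
  + 79.10.95.208/28 (H1) depth=28
  + 255.0.0.0/8 (H2) depth=8
  Q 79.0.0.31: descend 010011110000 ; hops seen [H1] ; pick H1
  Q 255.0.0.81: descend 11111111 ; hops seen [H2] ; pick H2
  + 0.26.224.0/24 (H0) depth=24
  + 0.0.0.0/0 (H1) depth=0
  + 79.10.0.0/16 (H1) depth=16
  + 0.0.0.0/0 (H2) depth=0
  + 0.0.0.0/0 (H1) depth=0
  Q 79.10.95.214: descend 0100111100001010010111111101 ; hops seen [H1,H1,H1,H1] ; pick H1
  + 255.163.0.0/16 (H2) depth=16
  + 134.2.0.0/16 (H1) depth=16
  Q 134.2.0.89: descend 1000011000000010 ; hops seen [H1,H1] ; pick H1
  + 255.163.0.0/19 (H1) depth=19
  del 0.26.224.0/24 (clear depth 24)
  + 0.0.0.0/0 (H2) depth=0
  + 79.10.95.208/28 (H2) depth=28
  + 0.0.0.0/11 (H0) depth=11
  Q 79.10.0.1: descend 01001111000010100 ; hops seen [H2,H1,H1] ; pick H1
  + 0.0.0.0/0 (H2) depth=0
  + 0.26.224.84/32 (H2) depth=32
  Q 79.10.95.209: descend 0100111100001010010111111101 ; hops seen [H2,H1,H1,H2] ; pick H2
  + 0.26.224.80/28 (H2) depth=28
  Q 79.10.0.0: descend 01001111000010100 ; hops seen [H2,H1,H1] ; pick H1
  + 0.0.0.0/1 (H0) depth=1
  + 134.0.0.0/12 (H1) depth=12
  Q 79.0.0.4: descend 010011110000 ; hops seen [H2,H0,H1] ; pick H1
  Q 0.0.0.55: descend 00000000000 ; hops seen [H2,H0,H0] ; pick H0
  Q 79.0.24.231: descend 010011110000 ; hops seen [H2,H0,H1] ; pick H1
  + 255.160.0.0/12 (H0) depth=12
  del 79.10.95.208/28 (clear depth 28)

== LOOKUPS ==
["H1","H1","H2","H1","H1","H1","H2","H1","H1","H0","H1"]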